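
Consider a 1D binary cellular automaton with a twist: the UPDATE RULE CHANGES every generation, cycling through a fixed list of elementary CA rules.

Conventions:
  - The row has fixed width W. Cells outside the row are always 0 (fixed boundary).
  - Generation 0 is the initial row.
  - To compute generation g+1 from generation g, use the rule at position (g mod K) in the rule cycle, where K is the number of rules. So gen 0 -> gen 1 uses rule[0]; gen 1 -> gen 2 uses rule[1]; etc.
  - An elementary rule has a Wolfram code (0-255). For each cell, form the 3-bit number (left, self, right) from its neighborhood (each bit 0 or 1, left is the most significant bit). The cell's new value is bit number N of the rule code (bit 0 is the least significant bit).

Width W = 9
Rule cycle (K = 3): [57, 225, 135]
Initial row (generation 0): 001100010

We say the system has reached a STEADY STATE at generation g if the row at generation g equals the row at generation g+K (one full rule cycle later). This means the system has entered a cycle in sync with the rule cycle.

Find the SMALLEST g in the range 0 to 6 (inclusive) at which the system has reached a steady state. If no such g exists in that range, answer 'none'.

Gen 0: 001100010
Gen 1 (rule 57): 101011001
Gen 2 (rule 225): 010101000
Gen 3 (rule 135): 110101011
Gen 4 (rule 57): 101010110
Gen 5 (rule 225): 010101010
Gen 6 (rule 135): 110101010
Gen 7 (rule 57): 101010101
Gen 8 (rule 225): 010101010
Gen 9 (rule 135): 110101010

Answer: 5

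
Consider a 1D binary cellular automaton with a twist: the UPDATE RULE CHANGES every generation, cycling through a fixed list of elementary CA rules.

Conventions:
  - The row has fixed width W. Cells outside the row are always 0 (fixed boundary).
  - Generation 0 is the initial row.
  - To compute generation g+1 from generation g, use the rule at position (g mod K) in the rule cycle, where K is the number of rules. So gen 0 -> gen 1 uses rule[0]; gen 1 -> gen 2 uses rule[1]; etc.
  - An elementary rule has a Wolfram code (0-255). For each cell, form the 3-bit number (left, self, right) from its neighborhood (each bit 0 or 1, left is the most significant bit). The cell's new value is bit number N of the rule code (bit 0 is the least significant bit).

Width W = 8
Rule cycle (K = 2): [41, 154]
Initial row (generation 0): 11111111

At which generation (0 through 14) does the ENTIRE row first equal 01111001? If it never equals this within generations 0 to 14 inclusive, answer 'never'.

Gen 0: 11111111
Gen 1 (rule 41): 10000000
Gen 2 (rule 154): 01000000
Gen 3 (rule 41): 00011111
Gen 4 (rule 154): 00111110
Gen 5 (rule 41): 10100000
Gen 6 (rule 154): 00010000
Gen 7 (rule 41): 11000111
Gen 8 (rule 154): 10101110
Gen 9 (rule 41): 01011000
Gen 10 (rule 154): 10010100
Gen 11 (rule 41): 00001001
Gen 12 (rule 154): 00010110
Gen 13 (rule 41): 11001100
Gen 14 (rule 154): 10111010

Answer: never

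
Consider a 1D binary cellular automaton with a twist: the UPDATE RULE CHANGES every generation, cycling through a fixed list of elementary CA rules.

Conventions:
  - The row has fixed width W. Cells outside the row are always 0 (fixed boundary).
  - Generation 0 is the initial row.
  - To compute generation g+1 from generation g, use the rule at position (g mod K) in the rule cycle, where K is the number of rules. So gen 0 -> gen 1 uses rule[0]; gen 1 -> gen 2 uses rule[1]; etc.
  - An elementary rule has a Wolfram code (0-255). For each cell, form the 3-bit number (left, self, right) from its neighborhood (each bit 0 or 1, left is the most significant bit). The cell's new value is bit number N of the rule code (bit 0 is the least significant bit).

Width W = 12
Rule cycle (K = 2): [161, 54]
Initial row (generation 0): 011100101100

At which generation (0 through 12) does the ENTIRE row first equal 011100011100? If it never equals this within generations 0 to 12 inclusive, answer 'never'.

Answer: 8

Derivation:
Gen 0: 011100101100
Gen 1 (rule 161): 001000010001
Gen 2 (rule 54): 011100111011
Gen 3 (rule 161): 001000010100
Gen 4 (rule 54): 011100111110
Gen 5 (rule 161): 001000011100
Gen 6 (rule 54): 011100100010
Gen 7 (rule 161): 001000001000
Gen 8 (rule 54): 011100011100
Gen 9 (rule 161): 001001001001
Gen 10 (rule 54): 011111111111
Gen 11 (rule 161): 001111111110
Gen 12 (rule 54): 010000000001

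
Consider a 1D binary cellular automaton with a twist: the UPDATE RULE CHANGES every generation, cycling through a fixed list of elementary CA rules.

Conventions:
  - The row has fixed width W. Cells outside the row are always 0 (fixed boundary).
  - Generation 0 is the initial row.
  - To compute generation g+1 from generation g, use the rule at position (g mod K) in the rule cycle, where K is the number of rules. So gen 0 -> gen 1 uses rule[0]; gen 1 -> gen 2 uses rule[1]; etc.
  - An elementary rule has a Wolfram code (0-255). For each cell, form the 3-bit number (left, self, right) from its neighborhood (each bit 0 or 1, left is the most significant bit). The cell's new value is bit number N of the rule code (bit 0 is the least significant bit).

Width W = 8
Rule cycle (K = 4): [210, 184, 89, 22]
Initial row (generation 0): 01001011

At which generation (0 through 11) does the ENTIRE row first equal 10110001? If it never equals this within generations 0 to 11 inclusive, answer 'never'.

Gen 0: 01001011
Gen 1 (rule 210): 10110001
Gen 2 (rule 184): 01101000
Gen 3 (rule 89): 01100111
Gen 4 (rule 22): 10011000
Gen 5 (rule 210): 01101100
Gen 6 (rule 184): 01011010
Gen 7 (rule 89): 00011001
Gen 8 (rule 22): 00100111
Gen 9 (rule 210): 01011011
Gen 10 (rule 184): 00110110
Gen 11 (rule 89): 10110111

Answer: 1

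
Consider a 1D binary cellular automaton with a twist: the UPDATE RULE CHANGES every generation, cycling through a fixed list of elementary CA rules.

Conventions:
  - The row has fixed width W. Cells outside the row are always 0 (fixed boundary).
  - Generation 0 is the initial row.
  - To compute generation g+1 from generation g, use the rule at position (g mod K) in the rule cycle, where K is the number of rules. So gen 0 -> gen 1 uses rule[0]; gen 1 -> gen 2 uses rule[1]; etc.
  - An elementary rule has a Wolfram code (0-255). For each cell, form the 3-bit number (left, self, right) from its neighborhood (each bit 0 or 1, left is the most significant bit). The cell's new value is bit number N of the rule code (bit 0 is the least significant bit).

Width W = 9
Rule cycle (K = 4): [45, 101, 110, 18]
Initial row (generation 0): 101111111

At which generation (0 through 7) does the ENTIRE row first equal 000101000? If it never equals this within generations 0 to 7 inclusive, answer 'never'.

Gen 0: 101111111
Gen 1 (rule 45): 111000000
Gen 2 (rule 101): 001011111
Gen 3 (rule 110): 011110001
Gen 4 (rule 18): 100001010
Gen 5 (rule 45): 101101110
Gen 6 (rule 101): 110110010
Gen 7 (rule 110): 111110110

Answer: never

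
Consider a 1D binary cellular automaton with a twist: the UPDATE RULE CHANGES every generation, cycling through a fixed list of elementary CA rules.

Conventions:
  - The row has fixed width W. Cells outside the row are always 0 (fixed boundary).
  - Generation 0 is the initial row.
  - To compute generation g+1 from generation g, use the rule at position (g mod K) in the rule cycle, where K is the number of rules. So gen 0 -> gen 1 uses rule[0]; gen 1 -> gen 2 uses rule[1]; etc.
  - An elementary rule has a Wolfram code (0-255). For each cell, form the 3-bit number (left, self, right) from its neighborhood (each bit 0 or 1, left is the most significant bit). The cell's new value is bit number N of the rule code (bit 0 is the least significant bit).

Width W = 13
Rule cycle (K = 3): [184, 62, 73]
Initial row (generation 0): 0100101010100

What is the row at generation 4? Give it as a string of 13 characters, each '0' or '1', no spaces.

Gen 0: 0100101010100
Gen 1 (rule 184): 0010010101010
Gen 2 (rule 62): 0111111111111
Gen 3 (rule 73): 0100000000001
Gen 4 (rule 184): 0010000000000

Answer: 0010000000000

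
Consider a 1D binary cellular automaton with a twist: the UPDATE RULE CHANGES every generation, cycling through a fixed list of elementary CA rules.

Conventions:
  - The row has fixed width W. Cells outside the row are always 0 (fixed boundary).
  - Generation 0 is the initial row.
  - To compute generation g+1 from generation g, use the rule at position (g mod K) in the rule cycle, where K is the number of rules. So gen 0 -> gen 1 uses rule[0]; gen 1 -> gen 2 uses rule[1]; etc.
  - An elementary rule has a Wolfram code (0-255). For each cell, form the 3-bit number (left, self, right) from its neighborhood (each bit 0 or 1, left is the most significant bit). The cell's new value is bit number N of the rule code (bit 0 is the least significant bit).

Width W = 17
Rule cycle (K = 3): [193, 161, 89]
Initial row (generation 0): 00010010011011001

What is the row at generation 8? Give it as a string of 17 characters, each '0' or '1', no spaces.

Answer: 00010011001100110

Derivation:
Gen 0: 00010010011011001
Gen 1 (rule 193): 11000000001001000
Gen 2 (rule 161): 00011111100000011
Gen 3 (rule 89): 11010000111111011
Gen 4 (rule 193): 01000110011111001
Gen 5 (rule 161): 00010000001110000
Gen 6 (rule 89): 11001111101011111
Gen 7 (rule 193): 01000111100001111
Gen 8 (rule 161): 00010011001100110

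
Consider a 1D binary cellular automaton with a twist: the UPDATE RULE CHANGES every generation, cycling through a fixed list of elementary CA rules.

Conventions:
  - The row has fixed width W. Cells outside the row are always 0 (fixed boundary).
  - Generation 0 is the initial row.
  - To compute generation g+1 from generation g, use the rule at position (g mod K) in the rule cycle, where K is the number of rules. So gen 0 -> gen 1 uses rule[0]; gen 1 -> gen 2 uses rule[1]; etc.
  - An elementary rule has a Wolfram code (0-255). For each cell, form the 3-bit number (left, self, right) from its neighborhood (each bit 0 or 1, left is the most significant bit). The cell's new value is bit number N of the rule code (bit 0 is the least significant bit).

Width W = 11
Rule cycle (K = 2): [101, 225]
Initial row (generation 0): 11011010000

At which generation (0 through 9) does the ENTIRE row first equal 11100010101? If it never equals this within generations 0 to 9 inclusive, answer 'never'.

Answer: never

Derivation:
Gen 0: 11011010000
Gen 1 (rule 101): 01101110111
Gen 2 (rule 225): 00110111011
Gen 3 (rule 101): 10011001101
Gen 4 (rule 225): 00001000110
Gen 5 (rule 101): 11101010010
Gen 6 (rule 225): 01110100000
Gen 7 (rule 101): 00011101111
Gen 8 (rule 225): 11001110111
Gen 9 (rule 101): 01000011001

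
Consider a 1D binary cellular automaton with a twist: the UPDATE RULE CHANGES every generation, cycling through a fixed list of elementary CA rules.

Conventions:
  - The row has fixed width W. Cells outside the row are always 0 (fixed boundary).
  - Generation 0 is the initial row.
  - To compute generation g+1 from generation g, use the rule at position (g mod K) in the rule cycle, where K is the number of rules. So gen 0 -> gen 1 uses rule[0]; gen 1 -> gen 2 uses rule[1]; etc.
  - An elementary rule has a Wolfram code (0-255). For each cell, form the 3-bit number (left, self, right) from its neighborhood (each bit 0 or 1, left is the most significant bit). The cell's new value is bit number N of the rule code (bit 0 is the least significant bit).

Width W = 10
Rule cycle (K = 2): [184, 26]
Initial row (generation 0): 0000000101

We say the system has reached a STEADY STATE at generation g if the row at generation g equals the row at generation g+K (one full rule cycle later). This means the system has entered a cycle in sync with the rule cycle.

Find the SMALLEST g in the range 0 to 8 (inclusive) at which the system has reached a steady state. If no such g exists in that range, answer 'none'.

Answer: 0

Derivation:
Gen 0: 0000000101
Gen 1 (rule 184): 0000000010
Gen 2 (rule 26): 0000000101
Gen 3 (rule 184): 0000000010
Gen 4 (rule 26): 0000000101
Gen 5 (rule 184): 0000000010
Gen 6 (rule 26): 0000000101
Gen 7 (rule 184): 0000000010
Gen 8 (rule 26): 0000000101
Gen 9 (rule 184): 0000000010
Gen 10 (rule 26): 0000000101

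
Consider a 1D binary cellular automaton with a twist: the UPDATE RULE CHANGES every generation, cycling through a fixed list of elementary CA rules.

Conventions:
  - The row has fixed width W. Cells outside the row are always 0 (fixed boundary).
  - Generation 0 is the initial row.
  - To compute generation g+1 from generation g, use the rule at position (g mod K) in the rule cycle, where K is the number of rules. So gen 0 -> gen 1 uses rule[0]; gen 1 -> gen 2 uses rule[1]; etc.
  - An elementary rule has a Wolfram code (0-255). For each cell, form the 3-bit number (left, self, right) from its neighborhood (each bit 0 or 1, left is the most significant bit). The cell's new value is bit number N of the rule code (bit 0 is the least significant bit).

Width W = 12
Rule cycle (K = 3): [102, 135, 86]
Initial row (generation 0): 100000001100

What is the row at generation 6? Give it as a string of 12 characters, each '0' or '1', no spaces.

Gen 0: 100000001100
Gen 1 (rule 102): 100000010100
Gen 2 (rule 135): 101111110101
Gen 3 (rule 86): 100000010101
Gen 4 (rule 102): 100000111111
Gen 5 (rule 135): 101111011110
Gen 6 (rule 86): 100001000011

Answer: 100001000011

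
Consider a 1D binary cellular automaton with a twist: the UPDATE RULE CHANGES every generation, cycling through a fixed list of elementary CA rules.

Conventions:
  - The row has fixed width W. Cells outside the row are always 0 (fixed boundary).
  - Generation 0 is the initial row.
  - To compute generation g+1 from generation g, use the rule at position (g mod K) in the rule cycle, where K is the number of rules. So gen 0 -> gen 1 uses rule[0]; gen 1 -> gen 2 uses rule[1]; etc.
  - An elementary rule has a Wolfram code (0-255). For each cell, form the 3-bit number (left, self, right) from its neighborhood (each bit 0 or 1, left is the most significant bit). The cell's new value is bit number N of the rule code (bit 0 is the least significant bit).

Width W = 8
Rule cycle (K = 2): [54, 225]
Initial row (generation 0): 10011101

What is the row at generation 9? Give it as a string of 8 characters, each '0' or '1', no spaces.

Gen 0: 10011101
Gen 1 (rule 54): 11100011
Gen 2 (rule 225): 01101001
Gen 3 (rule 54): 10011111
Gen 4 (rule 225): 00001111
Gen 5 (rule 54): 00010000
Gen 6 (rule 225): 11000111
Gen 7 (rule 54): 00101000
Gen 8 (rule 225): 10010011
Gen 9 (rule 54): 11111100

Answer: 11111100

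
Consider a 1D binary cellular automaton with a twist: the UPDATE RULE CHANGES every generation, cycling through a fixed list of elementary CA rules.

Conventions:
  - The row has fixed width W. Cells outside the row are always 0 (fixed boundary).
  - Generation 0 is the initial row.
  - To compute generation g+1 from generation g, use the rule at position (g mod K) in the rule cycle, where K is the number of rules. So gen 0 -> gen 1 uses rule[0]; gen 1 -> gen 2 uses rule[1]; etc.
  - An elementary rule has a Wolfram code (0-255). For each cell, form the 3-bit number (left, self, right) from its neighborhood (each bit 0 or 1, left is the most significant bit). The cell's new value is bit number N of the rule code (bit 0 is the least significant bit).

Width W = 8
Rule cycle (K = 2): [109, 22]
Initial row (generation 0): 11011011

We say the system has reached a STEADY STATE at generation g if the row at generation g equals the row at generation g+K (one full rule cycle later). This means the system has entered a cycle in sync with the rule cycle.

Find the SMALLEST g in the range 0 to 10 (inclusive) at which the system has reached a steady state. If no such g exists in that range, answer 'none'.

Gen 0: 11011011
Gen 1 (rule 109): 11111111
Gen 2 (rule 22): 00000000
Gen 3 (rule 109): 11111111
Gen 4 (rule 22): 00000000
Gen 5 (rule 109): 11111111
Gen 6 (rule 22): 00000000
Gen 7 (rule 109): 11111111
Gen 8 (rule 22): 00000000
Gen 9 (rule 109): 11111111
Gen 10 (rule 22): 00000000
Gen 11 (rule 109): 11111111
Gen 12 (rule 22): 00000000

Answer: 1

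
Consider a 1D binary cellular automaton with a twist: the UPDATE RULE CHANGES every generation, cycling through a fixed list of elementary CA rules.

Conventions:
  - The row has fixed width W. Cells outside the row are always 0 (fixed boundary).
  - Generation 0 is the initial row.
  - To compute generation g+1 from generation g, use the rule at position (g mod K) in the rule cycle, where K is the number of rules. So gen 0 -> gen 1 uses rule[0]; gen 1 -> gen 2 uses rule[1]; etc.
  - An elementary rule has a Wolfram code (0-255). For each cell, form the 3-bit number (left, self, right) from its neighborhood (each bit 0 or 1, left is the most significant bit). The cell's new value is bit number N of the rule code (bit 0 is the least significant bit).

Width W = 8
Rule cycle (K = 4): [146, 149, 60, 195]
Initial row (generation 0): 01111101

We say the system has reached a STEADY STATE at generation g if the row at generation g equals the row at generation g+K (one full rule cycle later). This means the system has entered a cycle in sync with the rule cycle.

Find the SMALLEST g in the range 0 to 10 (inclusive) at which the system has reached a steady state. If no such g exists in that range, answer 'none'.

Answer: none

Derivation:
Gen 0: 01111101
Gen 1 (rule 146): 10111000
Gen 2 (rule 149): 10010111
Gen 3 (rule 60): 11011100
Gen 4 (rule 195): 01001101
Gen 5 (rule 146): 10110000
Gen 6 (rule 149): 10001111
Gen 7 (rule 60): 11001000
Gen 8 (rule 195): 01010011
Gen 9 (rule 146): 10001100
Gen 10 (rule 149): 11100011
Gen 11 (rule 60): 10010010
Gen 12 (rule 195): 00100100
Gen 13 (rule 146): 01011010
Gen 14 (rule 149): 01000011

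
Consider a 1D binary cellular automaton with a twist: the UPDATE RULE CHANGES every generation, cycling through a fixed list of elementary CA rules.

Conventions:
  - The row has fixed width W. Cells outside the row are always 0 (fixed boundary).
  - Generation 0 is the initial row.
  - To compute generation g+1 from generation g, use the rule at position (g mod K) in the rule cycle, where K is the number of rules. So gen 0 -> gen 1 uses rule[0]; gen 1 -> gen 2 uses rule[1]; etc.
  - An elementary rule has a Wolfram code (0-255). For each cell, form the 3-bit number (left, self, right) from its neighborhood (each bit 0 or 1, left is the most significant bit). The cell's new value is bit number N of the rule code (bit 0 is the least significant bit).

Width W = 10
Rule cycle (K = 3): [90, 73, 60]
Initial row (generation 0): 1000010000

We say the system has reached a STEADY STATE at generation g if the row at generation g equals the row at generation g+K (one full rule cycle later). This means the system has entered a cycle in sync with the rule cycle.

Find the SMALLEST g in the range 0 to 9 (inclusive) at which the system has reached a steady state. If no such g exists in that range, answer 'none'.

Answer: none

Derivation:
Gen 0: 1000010000
Gen 1 (rule 90): 0100101000
Gen 2 (rule 73): 0000000011
Gen 3 (rule 60): 0000000010
Gen 4 (rule 90): 0000000101
Gen 5 (rule 73): 1111110000
Gen 6 (rule 60): 1000001000
Gen 7 (rule 90): 0100010100
Gen 8 (rule 73): 0001000001
Gen 9 (rule 60): 0001100001
Gen 10 (rule 90): 0011110010
Gen 11 (rule 73): 1010010000
Gen 12 (rule 60): 1111011000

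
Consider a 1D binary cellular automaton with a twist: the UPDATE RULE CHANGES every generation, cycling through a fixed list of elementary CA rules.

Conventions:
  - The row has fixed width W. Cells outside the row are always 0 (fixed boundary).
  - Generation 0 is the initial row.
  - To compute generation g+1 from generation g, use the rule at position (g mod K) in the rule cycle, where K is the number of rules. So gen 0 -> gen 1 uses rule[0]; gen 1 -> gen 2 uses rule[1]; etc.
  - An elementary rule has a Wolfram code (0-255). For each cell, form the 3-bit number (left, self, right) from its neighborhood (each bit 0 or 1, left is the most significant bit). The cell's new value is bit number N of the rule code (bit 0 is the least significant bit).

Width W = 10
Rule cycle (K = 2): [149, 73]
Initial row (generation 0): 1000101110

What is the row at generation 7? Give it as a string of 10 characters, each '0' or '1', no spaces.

Answer: 1011110111

Derivation:
Gen 0: 1000101110
Gen 1 (rule 149): 1110100101
Gen 2 (rule 73): 1010000000
Gen 3 (rule 149): 1011111111
Gen 4 (rule 73): 0010000001
Gen 5 (rule 149): 1011111101
Gen 6 (rule 73): 0010000100
Gen 7 (rule 149): 1011110111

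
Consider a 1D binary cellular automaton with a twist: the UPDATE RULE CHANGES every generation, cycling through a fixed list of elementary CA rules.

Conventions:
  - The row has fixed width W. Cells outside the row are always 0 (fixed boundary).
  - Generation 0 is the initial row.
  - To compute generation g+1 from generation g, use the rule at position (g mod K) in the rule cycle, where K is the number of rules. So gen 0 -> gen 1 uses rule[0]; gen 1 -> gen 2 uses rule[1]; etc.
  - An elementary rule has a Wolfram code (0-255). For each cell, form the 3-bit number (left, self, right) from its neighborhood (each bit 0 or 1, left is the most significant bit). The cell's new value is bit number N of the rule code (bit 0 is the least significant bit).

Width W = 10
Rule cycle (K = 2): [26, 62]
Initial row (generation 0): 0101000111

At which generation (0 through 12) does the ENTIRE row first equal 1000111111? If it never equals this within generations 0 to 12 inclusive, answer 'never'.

Answer: never

Derivation:
Gen 0: 0101000111
Gen 1 (rule 26): 1000101100
Gen 2 (rule 62): 1101111010
Gen 3 (rule 26): 1001000001
Gen 4 (rule 62): 1111100011
Gen 5 (rule 26): 1000010110
Gen 6 (rule 62): 1100111101
Gen 7 (rule 26): 1011100000
Gen 8 (rule 62): 1110010000
Gen 9 (rule 26): 1001101000
Gen 10 (rule 62): 1111011100
Gen 11 (rule 26): 1000010010
Gen 12 (rule 62): 1100111111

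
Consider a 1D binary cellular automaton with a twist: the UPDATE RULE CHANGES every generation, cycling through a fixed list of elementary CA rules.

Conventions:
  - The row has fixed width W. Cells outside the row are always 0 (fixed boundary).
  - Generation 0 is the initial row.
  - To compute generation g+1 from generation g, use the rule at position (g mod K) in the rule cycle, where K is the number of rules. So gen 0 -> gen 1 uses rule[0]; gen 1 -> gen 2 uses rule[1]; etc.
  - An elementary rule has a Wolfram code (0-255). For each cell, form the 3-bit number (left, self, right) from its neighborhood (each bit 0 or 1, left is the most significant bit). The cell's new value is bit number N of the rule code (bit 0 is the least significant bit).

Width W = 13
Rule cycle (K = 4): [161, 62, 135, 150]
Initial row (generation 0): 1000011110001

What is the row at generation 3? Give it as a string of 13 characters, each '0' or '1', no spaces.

Answer: 1000010001100

Derivation:
Gen 0: 1000011110001
Gen 1 (rule 161): 0011001100100
Gen 2 (rule 62): 0110111011110
Gen 3 (rule 135): 1000010001100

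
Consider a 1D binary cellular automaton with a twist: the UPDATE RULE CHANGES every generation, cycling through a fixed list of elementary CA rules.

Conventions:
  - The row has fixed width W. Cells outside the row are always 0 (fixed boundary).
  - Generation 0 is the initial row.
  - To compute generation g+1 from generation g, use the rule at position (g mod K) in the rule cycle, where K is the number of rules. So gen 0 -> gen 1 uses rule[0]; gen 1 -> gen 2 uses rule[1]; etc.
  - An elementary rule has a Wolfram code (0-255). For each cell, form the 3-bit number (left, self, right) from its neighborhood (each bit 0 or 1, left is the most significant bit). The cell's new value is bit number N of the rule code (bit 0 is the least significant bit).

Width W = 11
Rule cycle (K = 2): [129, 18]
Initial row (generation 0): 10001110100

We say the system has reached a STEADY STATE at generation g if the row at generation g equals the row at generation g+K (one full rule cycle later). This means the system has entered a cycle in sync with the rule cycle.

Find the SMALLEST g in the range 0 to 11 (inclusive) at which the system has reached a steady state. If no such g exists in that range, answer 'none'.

Gen 0: 10001110100
Gen 1 (rule 129): 00100100001
Gen 2 (rule 18): 01011010010
Gen 3 (rule 129): 00000000000
Gen 4 (rule 18): 00000000000
Gen 5 (rule 129): 11111111111
Gen 6 (rule 18): 00000000000
Gen 7 (rule 129): 11111111111
Gen 8 (rule 18): 00000000000
Gen 9 (rule 129): 11111111111
Gen 10 (rule 18): 00000000000
Gen 11 (rule 129): 11111111111
Gen 12 (rule 18): 00000000000
Gen 13 (rule 129): 11111111111

Answer: 4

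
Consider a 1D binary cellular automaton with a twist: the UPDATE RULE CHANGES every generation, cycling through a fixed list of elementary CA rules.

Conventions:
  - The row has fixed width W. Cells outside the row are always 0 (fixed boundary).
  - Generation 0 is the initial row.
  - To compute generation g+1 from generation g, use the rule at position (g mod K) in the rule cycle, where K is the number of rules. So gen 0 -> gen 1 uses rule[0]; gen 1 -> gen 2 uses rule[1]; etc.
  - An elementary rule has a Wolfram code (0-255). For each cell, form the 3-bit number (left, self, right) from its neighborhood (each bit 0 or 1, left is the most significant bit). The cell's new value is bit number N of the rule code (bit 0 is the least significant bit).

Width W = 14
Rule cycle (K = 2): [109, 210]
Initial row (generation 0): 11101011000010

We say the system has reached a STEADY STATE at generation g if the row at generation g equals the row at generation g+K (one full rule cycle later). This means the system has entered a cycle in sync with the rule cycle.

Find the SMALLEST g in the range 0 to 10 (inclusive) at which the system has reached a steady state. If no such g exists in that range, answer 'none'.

Gen 0: 11101011000010
Gen 1 (rule 109): 10111111011010
Gen 2 (rule 210): 00011111001001
Gen 3 (rule 109): 11010001001001
Gen 4 (rule 210): 01001010110110
Gen 5 (rule 109): 01001111111110
Gen 6 (rule 210): 10110111111111
Gen 7 (rule 109): 11111100000001
Gen 8 (rule 210): 01111110000010
Gen 9 (rule 109): 01000010111010
Gen 10 (rule 210): 10100100011001
Gen 11 (rule 109): 11100101011001
Gen 12 (rule 210): 01111000001110

Answer: none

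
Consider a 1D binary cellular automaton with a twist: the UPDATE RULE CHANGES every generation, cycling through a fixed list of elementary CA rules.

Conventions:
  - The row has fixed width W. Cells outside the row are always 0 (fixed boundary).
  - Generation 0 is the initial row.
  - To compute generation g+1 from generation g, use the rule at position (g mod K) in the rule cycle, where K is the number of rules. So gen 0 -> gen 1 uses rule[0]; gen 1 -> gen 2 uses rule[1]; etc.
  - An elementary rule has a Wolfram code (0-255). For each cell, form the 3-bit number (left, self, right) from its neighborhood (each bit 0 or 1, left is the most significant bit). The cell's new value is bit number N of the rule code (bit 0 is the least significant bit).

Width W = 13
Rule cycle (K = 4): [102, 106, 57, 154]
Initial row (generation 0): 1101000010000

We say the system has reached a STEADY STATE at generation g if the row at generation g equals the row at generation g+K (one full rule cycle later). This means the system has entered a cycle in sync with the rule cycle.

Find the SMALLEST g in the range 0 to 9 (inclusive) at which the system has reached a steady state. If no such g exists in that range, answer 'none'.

Answer: none

Derivation:
Gen 0: 1101000010000
Gen 1 (rule 102): 0111000110000
Gen 2 (rule 106): 1101001110000
Gen 3 (rule 57): 1010101001111
Gen 4 (rule 154): 0000000111110
Gen 5 (rule 102): 0000001000010
Gen 6 (rule 106): 0000010000100
Gen 7 (rule 57): 1111001110011
Gen 8 (rule 154): 1110111101110
Gen 9 (rule 102): 0011000110010
Gen 10 (rule 106): 0111001110100
Gen 11 (rule 57): 0100101001011
Gen 12 (rule 154): 1011000110010
Gen 13 (rule 102): 1101001010110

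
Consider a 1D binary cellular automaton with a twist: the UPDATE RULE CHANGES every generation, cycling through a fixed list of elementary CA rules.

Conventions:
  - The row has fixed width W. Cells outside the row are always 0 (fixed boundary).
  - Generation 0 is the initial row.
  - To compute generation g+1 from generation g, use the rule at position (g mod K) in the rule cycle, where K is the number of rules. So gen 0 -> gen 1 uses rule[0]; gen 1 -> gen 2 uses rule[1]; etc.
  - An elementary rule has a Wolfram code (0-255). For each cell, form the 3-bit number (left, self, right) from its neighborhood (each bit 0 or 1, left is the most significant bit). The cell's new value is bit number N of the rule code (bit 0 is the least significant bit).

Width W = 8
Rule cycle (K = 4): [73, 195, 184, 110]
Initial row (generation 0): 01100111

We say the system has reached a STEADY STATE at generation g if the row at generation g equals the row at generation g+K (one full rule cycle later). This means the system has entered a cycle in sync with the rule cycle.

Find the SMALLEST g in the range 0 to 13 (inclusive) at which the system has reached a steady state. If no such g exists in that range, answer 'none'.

Gen 0: 01100111
Gen 1 (rule 73): 01100101
Gen 2 (rule 195): 10101000
Gen 3 (rule 184): 01010100
Gen 4 (rule 110): 11111100
Gen 5 (rule 73): 10000101
Gen 6 (rule 195): 00111000
Gen 7 (rule 184): 00110100
Gen 8 (rule 110): 01111100
Gen 9 (rule 73): 01000101
Gen 10 (rule 195): 10011000
Gen 11 (rule 184): 01010100
Gen 12 (rule 110): 11111100
Gen 13 (rule 73): 10000101
Gen 14 (rule 195): 00111000
Gen 15 (rule 184): 00110100
Gen 16 (rule 110): 01111100
Gen 17 (rule 73): 01000101

Answer: none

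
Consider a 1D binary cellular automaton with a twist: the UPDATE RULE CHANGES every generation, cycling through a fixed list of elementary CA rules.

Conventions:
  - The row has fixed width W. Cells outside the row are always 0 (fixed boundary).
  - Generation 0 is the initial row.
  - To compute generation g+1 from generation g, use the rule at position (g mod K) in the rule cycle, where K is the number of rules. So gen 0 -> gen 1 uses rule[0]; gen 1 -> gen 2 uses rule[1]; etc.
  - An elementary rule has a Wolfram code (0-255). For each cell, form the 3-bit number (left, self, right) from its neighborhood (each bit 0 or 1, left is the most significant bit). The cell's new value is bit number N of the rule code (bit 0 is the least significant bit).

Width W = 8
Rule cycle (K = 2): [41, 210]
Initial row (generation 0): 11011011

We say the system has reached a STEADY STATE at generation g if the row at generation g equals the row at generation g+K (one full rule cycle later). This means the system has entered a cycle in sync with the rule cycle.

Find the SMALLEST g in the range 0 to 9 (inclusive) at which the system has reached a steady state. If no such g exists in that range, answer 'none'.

Answer: 5

Derivation:
Gen 0: 11011011
Gen 1 (rule 41): 10110110
Gen 2 (rule 210): 00010011
Gen 3 (rule 41): 11000010
Gen 4 (rule 210): 01100101
Gen 5 (rule 41): 01000010
Gen 6 (rule 210): 10100101
Gen 7 (rule 41): 01000010
Gen 8 (rule 210): 10100101
Gen 9 (rule 41): 01000010
Gen 10 (rule 210): 10100101
Gen 11 (rule 41): 01000010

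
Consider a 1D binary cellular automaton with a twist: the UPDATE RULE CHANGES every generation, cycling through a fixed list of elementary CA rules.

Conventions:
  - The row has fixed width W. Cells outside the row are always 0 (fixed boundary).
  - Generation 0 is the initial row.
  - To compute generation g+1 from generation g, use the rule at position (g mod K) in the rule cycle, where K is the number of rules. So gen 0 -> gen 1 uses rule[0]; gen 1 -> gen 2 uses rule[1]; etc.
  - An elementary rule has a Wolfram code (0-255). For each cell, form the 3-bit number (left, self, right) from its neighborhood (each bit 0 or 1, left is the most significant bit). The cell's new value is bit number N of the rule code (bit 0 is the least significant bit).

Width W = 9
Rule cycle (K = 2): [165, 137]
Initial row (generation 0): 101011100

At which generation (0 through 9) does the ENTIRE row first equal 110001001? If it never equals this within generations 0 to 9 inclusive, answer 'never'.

Gen 0: 101011100
Gen 1 (rule 165): 111101001
Gen 2 (rule 137): 111000000
Gen 3 (rule 165): 010011111
Gen 4 (rule 137): 000011110
Gen 5 (rule 165): 111001100
Gen 6 (rule 137): 110001001
Gen 7 (rule 165): 000101001
Gen 8 (rule 137): 110000000
Gen 9 (rule 165): 000111111

Answer: 6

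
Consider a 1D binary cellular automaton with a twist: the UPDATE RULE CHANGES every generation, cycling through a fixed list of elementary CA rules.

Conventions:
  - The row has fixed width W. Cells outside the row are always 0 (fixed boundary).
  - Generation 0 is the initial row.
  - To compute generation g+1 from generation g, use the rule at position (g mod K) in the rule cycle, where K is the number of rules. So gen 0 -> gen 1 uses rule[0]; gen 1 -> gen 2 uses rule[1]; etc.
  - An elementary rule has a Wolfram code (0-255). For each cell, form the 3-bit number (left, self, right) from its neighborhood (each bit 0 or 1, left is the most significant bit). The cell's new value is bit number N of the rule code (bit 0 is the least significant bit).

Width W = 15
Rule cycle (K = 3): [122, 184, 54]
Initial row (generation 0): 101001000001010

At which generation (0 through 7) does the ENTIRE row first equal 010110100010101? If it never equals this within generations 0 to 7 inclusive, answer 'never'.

Gen 0: 101001000001010
Gen 1 (rule 122): 010110100010101
Gen 2 (rule 184): 001101010001010
Gen 3 (rule 54): 010011111011111
Gen 4 (rule 122): 101110001110001
Gen 5 (rule 184): 011101001101000
Gen 6 (rule 54): 100011110011100
Gen 7 (rule 122): 010110011110110

Answer: 1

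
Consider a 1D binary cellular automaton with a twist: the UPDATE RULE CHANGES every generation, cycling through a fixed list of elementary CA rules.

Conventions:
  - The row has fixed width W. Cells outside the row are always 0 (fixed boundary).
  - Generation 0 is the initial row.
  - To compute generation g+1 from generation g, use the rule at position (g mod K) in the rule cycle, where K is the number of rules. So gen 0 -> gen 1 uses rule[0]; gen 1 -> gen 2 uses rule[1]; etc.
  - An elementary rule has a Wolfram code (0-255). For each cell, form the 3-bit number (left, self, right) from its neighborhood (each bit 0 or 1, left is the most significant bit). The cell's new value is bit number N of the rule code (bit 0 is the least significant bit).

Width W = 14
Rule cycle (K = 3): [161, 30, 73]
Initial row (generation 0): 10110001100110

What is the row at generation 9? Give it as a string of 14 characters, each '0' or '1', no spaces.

Answer: 10110111100011

Derivation:
Gen 0: 10110001100110
Gen 1 (rule 161): 01000100000000
Gen 2 (rule 30): 11101110000000
Gen 3 (rule 73): 10101010111111
Gen 4 (rule 161): 01010101011110
Gen 5 (rule 30): 11010101010001
Gen 6 (rule 73): 11000000000100
Gen 7 (rule 161): 00011111110001
Gen 8 (rule 30): 00110000001011
Gen 9 (rule 73): 10110111100011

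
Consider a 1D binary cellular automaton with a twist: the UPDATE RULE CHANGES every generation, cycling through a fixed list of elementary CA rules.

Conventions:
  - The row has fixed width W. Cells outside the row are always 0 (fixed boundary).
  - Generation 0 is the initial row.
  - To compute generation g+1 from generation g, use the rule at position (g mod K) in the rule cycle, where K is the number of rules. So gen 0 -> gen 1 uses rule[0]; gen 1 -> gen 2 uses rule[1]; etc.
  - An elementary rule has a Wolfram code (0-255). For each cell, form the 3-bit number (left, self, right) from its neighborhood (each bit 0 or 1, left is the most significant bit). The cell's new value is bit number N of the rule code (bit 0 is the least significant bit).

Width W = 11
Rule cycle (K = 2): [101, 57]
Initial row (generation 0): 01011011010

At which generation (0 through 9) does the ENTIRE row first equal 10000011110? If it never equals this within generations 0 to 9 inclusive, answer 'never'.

Answer: never

Derivation:
Gen 0: 01011011010
Gen 1 (rule 101): 01101101110
Gen 2 (rule 57): 01011011001
Gen 3 (rule 101): 01101101001
Gen 4 (rule 57): 01011010100
Gen 5 (rule 101): 01101111101
Gen 6 (rule 57): 01011000010
Gen 7 (rule 101): 01101011010
Gen 8 (rule 57): 01010110101
Gen 9 (rule 101): 01111011111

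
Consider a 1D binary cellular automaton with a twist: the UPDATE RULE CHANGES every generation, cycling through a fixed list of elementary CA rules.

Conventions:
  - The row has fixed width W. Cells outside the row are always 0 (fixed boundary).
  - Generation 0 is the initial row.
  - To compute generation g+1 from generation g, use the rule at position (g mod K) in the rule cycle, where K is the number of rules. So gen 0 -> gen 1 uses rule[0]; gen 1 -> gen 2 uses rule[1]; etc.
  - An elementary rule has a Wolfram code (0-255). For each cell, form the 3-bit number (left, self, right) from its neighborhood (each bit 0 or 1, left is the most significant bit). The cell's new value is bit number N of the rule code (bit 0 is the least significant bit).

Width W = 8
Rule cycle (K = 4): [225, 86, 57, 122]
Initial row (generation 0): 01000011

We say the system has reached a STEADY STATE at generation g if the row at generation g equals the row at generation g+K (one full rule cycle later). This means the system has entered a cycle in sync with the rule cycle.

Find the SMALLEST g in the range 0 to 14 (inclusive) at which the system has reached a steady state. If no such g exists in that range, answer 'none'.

Answer: none

Derivation:
Gen 0: 01000011
Gen 1 (rule 225): 00011001
Gen 2 (rule 86): 00101111
Gen 3 (rule 57): 10011000
Gen 4 (rule 122): 01111100
Gen 5 (rule 225): 00111101
Gen 6 (rule 86): 01000101
Gen 7 (rule 57): 00110010
Gen 8 (rule 122): 01111101
Gen 9 (rule 225): 00111110
Gen 10 (rule 86): 01000011
Gen 11 (rule 57): 00111010
Gen 12 (rule 122): 01101101
Gen 13 (rule 225): 00110110
Gen 14 (rule 86): 01010011
Gen 15 (rule 57): 00101010
Gen 16 (rule 122): 01010101
Gen 17 (rule 225): 00101010
Gen 18 (rule 86): 01101011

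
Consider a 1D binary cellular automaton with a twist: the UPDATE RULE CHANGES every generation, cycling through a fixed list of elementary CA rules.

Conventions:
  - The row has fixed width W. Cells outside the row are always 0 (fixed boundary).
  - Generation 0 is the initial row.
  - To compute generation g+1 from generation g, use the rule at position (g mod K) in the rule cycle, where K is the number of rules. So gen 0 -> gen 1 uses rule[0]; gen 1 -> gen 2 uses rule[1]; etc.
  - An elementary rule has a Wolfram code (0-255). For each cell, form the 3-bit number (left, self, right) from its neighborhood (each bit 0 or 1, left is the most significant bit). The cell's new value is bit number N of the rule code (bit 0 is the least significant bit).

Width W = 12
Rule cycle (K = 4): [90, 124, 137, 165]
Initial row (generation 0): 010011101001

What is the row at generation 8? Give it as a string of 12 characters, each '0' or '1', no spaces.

Gen 0: 010011101001
Gen 1 (rule 90): 101110100110
Gen 2 (rule 124): 111011110111
Gen 3 (rule 137): 110011100110
Gen 4 (rule 165): 000001000000
Gen 5 (rule 90): 000010100000
Gen 6 (rule 124): 000011110000
Gen 7 (rule 137): 111011100111
Gen 8 (rule 165): 010101000010

Answer: 010101000010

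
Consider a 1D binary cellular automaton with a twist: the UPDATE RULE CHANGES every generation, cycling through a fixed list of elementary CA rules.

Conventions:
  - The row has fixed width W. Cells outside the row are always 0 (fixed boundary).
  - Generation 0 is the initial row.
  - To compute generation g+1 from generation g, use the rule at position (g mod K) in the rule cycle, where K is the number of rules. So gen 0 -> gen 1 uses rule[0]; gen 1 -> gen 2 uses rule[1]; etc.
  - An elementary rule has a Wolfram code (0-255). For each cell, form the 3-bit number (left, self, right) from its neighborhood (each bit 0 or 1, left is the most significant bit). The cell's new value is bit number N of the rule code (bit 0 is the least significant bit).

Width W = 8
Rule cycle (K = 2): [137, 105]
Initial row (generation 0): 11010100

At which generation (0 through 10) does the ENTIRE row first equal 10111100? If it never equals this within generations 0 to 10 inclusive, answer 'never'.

Answer: never

Derivation:
Gen 0: 11010100
Gen 1 (rule 137): 10000001
Gen 2 (rule 105): 00111100
Gen 3 (rule 137): 10111001
Gen 4 (rule 105): 01101000
Gen 5 (rule 137): 01000011
Gen 6 (rule 105): 00011011
Gen 7 (rule 137): 11010010
Gen 8 (rule 105): 11100000
Gen 9 (rule 137): 11001111
Gen 10 (rule 105): 11001001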